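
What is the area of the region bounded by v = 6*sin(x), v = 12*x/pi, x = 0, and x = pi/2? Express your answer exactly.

On [0, pi/2], (6*sin(x)) - (12*x/pi) = -12*x/pi + 6*sin(x) is ≥ 0 throughout, so the area is a single integral of |-12*x/pi + 6*sin(x)|.
∫[0,pi/2] (-12*x/pi + 6*sin(x)) dx = 6 - 3*pi/2.

6 - 3*pi/2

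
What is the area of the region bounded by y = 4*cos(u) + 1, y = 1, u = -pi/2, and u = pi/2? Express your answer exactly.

On [-pi/2, pi/2], (4*cos(u) + 1) - (1) = 4*cos(u) is ≥ 0 throughout, so the area is a single integral of |4*cos(u)|.
∫[-pi/2,pi/2] (4*cos(u)) du = 8.

8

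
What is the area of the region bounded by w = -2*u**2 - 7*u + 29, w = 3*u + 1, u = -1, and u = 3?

218/3

The difference (-2*u**2 - 7*u + 29) - (3*u + 1) = -2*u**2 - 10*u + 28 changes sign at u = 2 inside [-1, 3], so split the integral there.
∫[-1,2] (-2*u**2 - 10*u + 28) du = 63.
∫[2,3] (-2*u**2 - 10*u + 28) du = -29/3; the area of that piece is 29/3.
Total area = 63 + 29/3 = 218/3.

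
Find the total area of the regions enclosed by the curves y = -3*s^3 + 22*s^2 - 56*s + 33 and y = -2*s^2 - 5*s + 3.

Set the curves equal: -3*s^3 + 22*s^2 - 56*s + 33 = -2*s^2 - 5*s + 3, so -3*s^3 + 24*s^2 - 51*s + 30 = 0, which factors as -3*(s - 5)*(s - 2)*(s - 1) = 0. The curves meet at s = 1, 2, 5.
On [1, 2], y = -2*s^2 - 5*s + 3 is on top; that piece has area ∫[1,2] (-(-3*s^3 + 24*s^2 - 51*s + 30)) ds = 7/4.
On [2, 5], y = -3*s^3 + 22*s^2 - 56*s + 33 is on top; that piece has area ∫[2,5] (-3*s^3 + 24*s^2 - 51*s + 30) ds = 135/4.
Total enclosed area = 7/4 + 135/4 = 71/2.

71/2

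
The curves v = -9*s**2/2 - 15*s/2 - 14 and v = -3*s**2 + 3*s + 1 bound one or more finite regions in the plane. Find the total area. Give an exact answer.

Set the curves equal: -9*s**2/2 - 15*s/2 - 14 = -3*s**2 + 3*s + 1, so -3*s**2/2 - 21*s/2 - 15 = 0, which factors as -3*(s + 2)*(s + 5)/2 = 0. The curves meet at s = -5, -2.
On [-5, -2], v = -9*s**2/2 - 15*s/2 - 14 is on top; that piece has area ∫[-5,-2] (-3*s**2/2 - 21*s/2 - 15) ds = 27/4.

27/4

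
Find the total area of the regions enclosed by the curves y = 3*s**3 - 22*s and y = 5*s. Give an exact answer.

Set the curves equal: 3*s**3 - 22*s = 5*s, so 3*s**3 - 27*s = 0, which factors as 3*s*(s - 3)*(s + 3) = 0. The curves meet at s = -3, 0, 3.
On [-3, 0], y = 3*s**3 - 22*s is on top; that piece has area ∫[-3,0] (3*s**3 - 27*s) ds = 243/4.
On [0, 3], y = 5*s is on top; that piece has area ∫[0,3] (-(3*s**3 - 27*s)) ds = 243/4.
Total enclosed area = 243/4 + 243/4 = 243/2.

243/2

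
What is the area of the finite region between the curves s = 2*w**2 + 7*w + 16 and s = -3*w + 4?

1/3

Both boundary curves give s as a function of w, so integrate with respect to w. Setting them equal: 2*w**2 + 10*w + 12 = 0, i.e. 2*(w + 2)*(w + 3) = 0, so they meet at w = -3, -2.
For w in [-3, -2], s = 2*w**2 + 7*w + 16 is on the left; area = ∫[-3,-2] (-(2*w**2 + 10*w + 12)) dw = 1/3.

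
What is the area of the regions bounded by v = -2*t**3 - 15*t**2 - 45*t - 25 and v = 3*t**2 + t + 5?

Set the curves equal: -2*t**3 - 15*t**2 - 45*t - 25 = 3*t**2 + t + 5, so -2*t**3 - 18*t**2 - 46*t - 30 = 0, which factors as -2*(t + 1)*(t + 3)*(t + 5) = 0. The curves meet at t = -5, -3, -1.
On [-5, -3], v = 3*t**2 + t + 5 is on top; that piece has area ∫[-5,-3] (-(-2*t**3 - 18*t**2 - 46*t - 30)) dt = 8.
On [-3, -1], v = -2*t**3 - 15*t**2 - 45*t - 25 is on top; that piece has area ∫[-3,-1] (-2*t**3 - 18*t**2 - 46*t - 30) dt = 8.
Total enclosed area = 8 + 8 = 16.

16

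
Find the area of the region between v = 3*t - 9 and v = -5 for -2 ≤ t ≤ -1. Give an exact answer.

On [-2, -1], (3*t - 9) - (-5) = 3*t - 4 is ≤ 0 throughout, so the area is a single integral of |3*t - 4|.
∫[-2,-1] (3*t - 4) dt = -17/2; the area of that piece is 17/2.

17/2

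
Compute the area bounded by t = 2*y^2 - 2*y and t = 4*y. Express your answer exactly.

Both boundary curves give t as a function of y, so integrate with respect to y. Setting them equal: 2*y^2 - 6*y = 0, i.e. 2*y*(y - 3) = 0, so they meet at y = 0, 3.
For y in [0, 3], t = 2*y^2 - 2*y is on the left; area = ∫[0,3] (-(2*y^2 - 6*y)) dy = 9.

9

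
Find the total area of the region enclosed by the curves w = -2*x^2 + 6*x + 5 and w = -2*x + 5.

64/3

Set the curves equal: -2*x^2 + 6*x + 5 = -2*x + 5, so -2*x^2 + 8*x = 0, which factors as -2*x*(x - 4) = 0. The curves meet at x = 0, 4.
On [0, 4], w = -2*x^2 + 6*x + 5 is on top; that piece has area ∫[0,4] (-2*x^2 + 8*x) dx = 64/3.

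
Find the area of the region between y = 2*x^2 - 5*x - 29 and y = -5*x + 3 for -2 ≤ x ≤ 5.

The difference (2*x^2 - 5*x - 29) - (-5*x + 3) = 2*x^2 - 32 changes sign at x = 4 inside [-2, 5], so split the integral there.
∫[-2,4] (2*x^2 - 32) dx = -144; the area of that piece is 144.
∫[4,5] (2*x^2 - 32) dx = 26/3.
Total area = 144 + 26/3 = 458/3.

458/3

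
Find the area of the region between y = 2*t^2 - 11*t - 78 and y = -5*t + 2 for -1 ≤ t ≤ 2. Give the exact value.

243

On [-1, 2], (2*t^2 - 11*t - 78) - (-5*t + 2) = 2*t^2 - 6*t - 80 is ≤ 0 throughout, so the area is a single integral of |2*t^2 - 6*t - 80|.
∫[-1,2] (2*t^2 - 6*t - 80) dt = -243; the area of that piece is 243.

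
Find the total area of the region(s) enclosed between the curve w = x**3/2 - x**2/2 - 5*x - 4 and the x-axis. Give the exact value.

443/12

The curve meets the x-axis where x**3/2 - x**2/2 - 5*x - 4 = 0, i.e. (x - 4)*(x + 1)*(x + 2)/2 = 0, at x = -2, -1, 4.
On [-2, -1] the curve lies above the axis; ∫[-2,-1] (x**3/2 - x**2/2 - 5*x - 4) dx = 11/24, giving area 11/24.
On [-1, 4] the curve lies below the axis; ∫[-1,4] (x**3/2 - x**2/2 - 5*x - 4) dx = -875/24, giving area 875/24.
Total area = 11/24 + 875/24 = 443/12.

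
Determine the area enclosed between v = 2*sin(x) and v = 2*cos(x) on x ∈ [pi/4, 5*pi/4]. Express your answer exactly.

4*sqrt(2)

On [pi/4, 5*pi/4], (2*sin(x)) - (2*cos(x)) = 2*sin(x) - 2*cos(x) is ≥ 0 throughout, so the area is a single integral of |2*sin(x) - 2*cos(x)|.
∫[pi/4,5*pi/4] (2*sin(x) - 2*cos(x)) dx = 4*sqrt(2).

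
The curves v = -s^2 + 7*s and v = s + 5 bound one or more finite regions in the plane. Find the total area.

32/3

Set the curves equal: -s^2 + 7*s = s + 5, so -s^2 + 6*s - 5 = 0, which factors as -(s - 5)*(s - 1) = 0. The curves meet at s = 1, 5.
On [1, 5], v = -s^2 + 7*s is on top; that piece has area ∫[1,5] (-s^2 + 6*s - 5) ds = 32/3.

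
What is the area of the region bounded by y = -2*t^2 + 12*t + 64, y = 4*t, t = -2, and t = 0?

320/3

On [-2, 0], (-2*t^2 + 12*t + 64) - (4*t) = -2*t^2 + 8*t + 64 is ≥ 0 throughout, so the area is a single integral of |-2*t^2 + 8*t + 64|.
∫[-2,0] (-2*t^2 + 8*t + 64) dt = 320/3.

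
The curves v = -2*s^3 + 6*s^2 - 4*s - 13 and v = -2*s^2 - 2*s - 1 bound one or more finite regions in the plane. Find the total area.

Set the curves equal: -2*s^3 + 6*s^2 - 4*s - 13 = -2*s^2 - 2*s - 1, so -2*s^3 + 8*s^2 - 2*s - 12 = 0, which factors as -2*(s - 3)*(s - 2)*(s + 1) = 0. The curves meet at s = -1, 2, 3.
On [-1, 2], v = -2*s^2 - 2*s - 1 is on top; that piece has area ∫[-1,2] (-(-2*s^3 + 8*s^2 - 2*s - 12)) ds = 45/2.
On [2, 3], v = -2*s^3 + 6*s^2 - 4*s - 13 is on top; that piece has area ∫[2,3] (-2*s^3 + 8*s^2 - 2*s - 12) ds = 7/6.
Total enclosed area = 45/2 + 7/6 = 71/3.

71/3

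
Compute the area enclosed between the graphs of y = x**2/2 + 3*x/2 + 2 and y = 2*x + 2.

1/12

Set the curves equal: x**2/2 + 3*x/2 + 2 = 2*x + 2, so x**2/2 - x/2 = 0, which factors as x*(x - 1)/2 = 0. The curves meet at x = 0, 1.
On [0, 1], y = 2*x + 2 is on top; that piece has area ∫[0,1] (-(x**2/2 - x/2)) dx = 1/12.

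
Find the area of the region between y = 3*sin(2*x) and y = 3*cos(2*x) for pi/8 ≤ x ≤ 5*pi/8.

3*sqrt(2)

On [pi/8, 5*pi/8], (3*sin(2*x)) - (3*cos(2*x)) = 3*sin(2*x) - 3*cos(2*x) is ≥ 0 throughout, so the area is a single integral of |3*sin(2*x) - 3*cos(2*x)|.
∫[pi/8,5*pi/8] (3*sin(2*x) - 3*cos(2*x)) dx = 3*sqrt(2).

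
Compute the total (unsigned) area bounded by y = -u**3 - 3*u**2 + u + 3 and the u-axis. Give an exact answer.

The curve meets the u-axis where -u**3 - 3*u**2 + u + 3 = 0, i.e. -(u - 1)*(u + 1)*(u + 3) = 0, at u = -3, -1, 1.
On [-3, -1] the curve lies below the axis; ∫[-3,-1] (-u**3 - 3*u**2 + u + 3) du = -4, giving area 4.
On [-1, 1] the curve lies above the axis; ∫[-1,1] (-u**3 - 3*u**2 + u + 3) du = 4, giving area 4.
Total area = 4 + 4 = 8.

8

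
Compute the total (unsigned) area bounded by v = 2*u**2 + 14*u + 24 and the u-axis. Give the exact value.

The curve meets the u-axis where 2*u**2 + 14*u + 24 = 0, i.e. 2*(u + 3)*(u + 4) = 0, at u = -4, -3.
On [-4, -3] the curve lies below the axis; ∫[-4,-3] (2*u**2 + 14*u + 24) du = -1/3, giving area 1/3.

1/3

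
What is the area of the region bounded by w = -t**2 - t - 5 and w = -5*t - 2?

4/3

Set the curves equal: -t**2 - t - 5 = -5*t - 2, so -t**2 + 4*t - 3 = 0, which factors as -(t - 3)*(t - 1) = 0. The curves meet at t = 1, 3.
On [1, 3], w = -t**2 - t - 5 is on top; that piece has area ∫[1,3] (-t**2 + 4*t - 3) dt = 4/3.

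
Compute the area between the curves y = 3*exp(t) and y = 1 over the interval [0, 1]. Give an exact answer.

-4 + 3*exp(1)

On [0, 1], (3*exp(t)) - (1) = 3*exp(t) - 1 is ≥ 0 throughout, so the area is a single integral of |3*exp(t) - 1|.
∫[0,1] (3*exp(t) - 1) dt = -4 + 3*exp(1).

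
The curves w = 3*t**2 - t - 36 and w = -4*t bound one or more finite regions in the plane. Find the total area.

343/2

Set the curves equal: 3*t**2 - t - 36 = -4*t, so 3*t**2 + 3*t - 36 = 0, which factors as 3*(t - 3)*(t + 4) = 0. The curves meet at t = -4, 3.
On [-4, 3], w = -4*t is on top; that piece has area ∫[-4,3] (-(3*t**2 + 3*t - 36)) dt = 343/2.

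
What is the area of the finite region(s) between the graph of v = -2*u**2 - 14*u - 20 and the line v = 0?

The curve meets the u-axis where -2*u**2 - 14*u - 20 = 0, i.e. -2*(u + 2)*(u + 5) = 0, at u = -5, -2.
On [-5, -2] the curve lies above the axis; ∫[-5,-2] (-2*u**2 - 14*u - 20) du = 9, giving area 9.

9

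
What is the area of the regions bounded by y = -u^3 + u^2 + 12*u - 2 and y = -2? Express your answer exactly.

Set the curves equal: -u^3 + u^2 + 12*u - 2 = -2, so -u^3 + u^2 + 12*u = 0, which factors as -u*(u - 4)*(u + 3) = 0. The curves meet at u = -3, 0, 4.
On [-3, 0], y = -2 is on top; that piece has area ∫[-3,0] (-(-u^3 + u^2 + 12*u)) du = 99/4.
On [0, 4], y = -u^3 + u^2 + 12*u - 2 is on top; that piece has area ∫[0,4] (-u^3 + u^2 + 12*u) du = 160/3.
Total enclosed area = 99/4 + 160/3 = 937/12.

937/12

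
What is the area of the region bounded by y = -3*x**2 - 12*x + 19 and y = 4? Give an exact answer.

Set the curves equal: -3*x**2 - 12*x + 19 = 4, so -3*x**2 - 12*x + 15 = 0, which factors as -3*(x - 1)*(x + 5) = 0. The curves meet at x = -5, 1.
On [-5, 1], y = -3*x**2 - 12*x + 19 is on top; that piece has area ∫[-5,1] (-3*x**2 - 12*x + 15) dx = 108.

108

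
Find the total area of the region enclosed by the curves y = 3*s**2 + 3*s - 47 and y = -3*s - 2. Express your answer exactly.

Set the curves equal: 3*s**2 + 3*s - 47 = -3*s - 2, so 3*s**2 + 6*s - 45 = 0, which factors as 3*(s - 3)*(s + 5) = 0. The curves meet at s = -5, 3.
On [-5, 3], y = -3*s - 2 is on top; that piece has area ∫[-5,3] (-(3*s**2 + 6*s - 45)) ds = 256.

256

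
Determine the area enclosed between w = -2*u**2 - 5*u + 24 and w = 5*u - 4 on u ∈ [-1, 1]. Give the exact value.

164/3

On [-1, 1], (-2*u**2 - 5*u + 24) - (5*u - 4) = -2*u**2 - 10*u + 28 is ≥ 0 throughout, so the area is a single integral of |-2*u**2 - 10*u + 28|.
∫[-1,1] (-2*u**2 - 10*u + 28) du = 164/3.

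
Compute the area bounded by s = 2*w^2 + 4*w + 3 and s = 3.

Both boundary curves give s as a function of w, so integrate with respect to w. Setting them equal: 2*w^2 + 4*w = 0, i.e. 2*w*(w + 2) = 0, so they meet at w = -2, 0.
For w in [-2, 0], s = 2*w^2 + 4*w + 3 is on the left; area = ∫[-2,0] (-(2*w^2 + 4*w)) dw = 8/3.

8/3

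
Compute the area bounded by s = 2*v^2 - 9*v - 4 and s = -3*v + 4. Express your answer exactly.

125/3

Both boundary curves give s as a function of v, so integrate with respect to v. Setting them equal: 2*v^2 - 6*v - 8 = 0, i.e. 2*(v - 4)*(v + 1) = 0, so they meet at v = -1, 4.
For v in [-1, 4], s = 2*v^2 - 9*v - 4 is on the left; area = ∫[-1,4] (-(2*v^2 - 6*v - 8)) dv = 125/3.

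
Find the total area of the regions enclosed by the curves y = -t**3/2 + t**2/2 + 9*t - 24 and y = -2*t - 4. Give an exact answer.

3901/24

Set the curves equal: -t**3/2 + t**2/2 + 9*t - 24 = -2*t - 4, so -t**3/2 + t**2/2 + 11*t - 20 = 0, which factors as -(t - 4)*(t - 2)*(t + 5)/2 = 0. The curves meet at t = -5, 2, 4.
On [-5, 2], y = -2*t - 4 is on top; that piece has area ∫[-5,2] (-(-t**3/2 + t**2/2 + 11*t - 20)) dt = 3773/24.
On [2, 4], y = -t**3/2 + t**2/2 + 9*t - 24 is on top; that piece has area ∫[2,4] (-t**3/2 + t**2/2 + 11*t - 20) dt = 16/3.
Total enclosed area = 3773/24 + 16/3 = 3901/24.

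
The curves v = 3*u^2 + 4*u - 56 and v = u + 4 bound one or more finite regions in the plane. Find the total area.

729/2

Set the curves equal: 3*u^2 + 4*u - 56 = u + 4, so 3*u^2 + 3*u - 60 = 0, which factors as 3*(u - 4)*(u + 5) = 0. The curves meet at u = -5, 4.
On [-5, 4], v = u + 4 is on top; that piece has area ∫[-5,4] (-(3*u^2 + 3*u - 60)) du = 729/2.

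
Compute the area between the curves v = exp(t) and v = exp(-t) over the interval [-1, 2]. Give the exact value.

The difference (exp(t)) - (exp(-t)) = exp(t) - exp(-t) changes sign at t = 0 inside [-1, 2], so split the integral there.
∫[-1,0] (exp(t) - exp(-t)) dt = -exp(1) - exp(-1) + 2; the area of that piece is -2 + exp(-1) + exp(1).
∫[0,2] (exp(t) - exp(-t)) dt = -2 + exp(-2) + exp(2).
Total area = (-2 + exp(-1) + exp(1)) + (-2 + exp(-2) + exp(2)) = -4 + exp(-2) + exp(-1) + exp(1) + exp(2).

-4 + exp(-2) + exp(-1) + exp(1) + exp(2)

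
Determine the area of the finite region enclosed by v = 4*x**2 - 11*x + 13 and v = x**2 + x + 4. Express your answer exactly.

4

Set the curves equal: 4*x**2 - 11*x + 13 = x**2 + x + 4, so 3*x**2 - 12*x + 9 = 0, which factors as 3*(x - 3)*(x - 1) = 0. The curves meet at x = 1, 3.
On [1, 3], v = x**2 + x + 4 is on top; that piece has area ∫[1,3] (-(3*x**2 - 12*x + 9)) dx = 4.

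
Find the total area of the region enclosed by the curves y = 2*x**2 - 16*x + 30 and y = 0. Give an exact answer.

Set the curves equal: 2*x**2 - 16*x + 30 = 0, so 2*x**2 - 16*x + 30 = 0, which factors as 2*(x - 5)*(x - 3) = 0. The curves meet at x = 3, 5.
On [3, 5], y = 0 is on top; that piece has area ∫[3,5] (-(2*x**2 - 16*x + 30)) dx = 8/3.

8/3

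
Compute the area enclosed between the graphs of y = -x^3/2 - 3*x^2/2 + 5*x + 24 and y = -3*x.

Set the curves equal: -x^3/2 - 3*x^2/2 + 5*x + 24 = -3*x, so -x^3/2 - 3*x^2/2 + 8*x + 24 = 0, which factors as -(x - 4)*(x + 3)*(x + 4)/2 = 0. The curves meet at x = -4, -3, 4.
On [-4, -3], y = -3*x is on top; that piece has area ∫[-4,-3] (-(-x^3/2 - 3*x^2/2 + 8*x + 24)) dx = 5/8.
On [-3, 4], y = -x^3/2 - 3*x^2/2 + 5*x + 24 is on top; that piece has area ∫[-3,4] (-x^3/2 - 3*x^2/2 + 8*x + 24) dx = 1029/8.
Total enclosed area = 5/8 + 1029/8 = 517/4.

517/4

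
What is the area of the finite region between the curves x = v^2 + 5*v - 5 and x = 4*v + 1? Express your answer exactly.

125/6

Both boundary curves give x as a function of v, so integrate with respect to v. Setting them equal: v^2 + v - 6 = 0, i.e. (v - 2)*(v + 3) = 0, so they meet at v = -3, 2.
For v in [-3, 2], x = v^2 + 5*v - 5 is on the left; area = ∫[-3,2] (-(v^2 + v - 6)) dv = 125/6.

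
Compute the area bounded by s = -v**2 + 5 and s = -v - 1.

Both boundary curves give s as a function of v, so integrate with respect to v. Setting them equal: -v**2 + v + 6 = 0, i.e. -(v - 3)*(v + 2) = 0, so they meet at v = -2, 3.
For v in [-2, 3], s = -v**2 + 5 is on the right; area = ∫[-2,3] (-v**2 + v + 6) dv = 125/6.

125/6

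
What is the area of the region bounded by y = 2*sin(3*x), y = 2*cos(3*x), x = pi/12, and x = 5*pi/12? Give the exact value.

4*sqrt(2)/3

On [pi/12, 5*pi/12], (2*sin(3*x)) - (2*cos(3*x)) = 2*sin(3*x) - 2*cos(3*x) is ≥ 0 throughout, so the area is a single integral of |2*sin(3*x) - 2*cos(3*x)|.
∫[pi/12,5*pi/12] (2*sin(3*x) - 2*cos(3*x)) dx = 4*sqrt(2)/3.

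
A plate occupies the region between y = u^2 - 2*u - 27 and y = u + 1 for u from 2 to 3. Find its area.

On [2, 3], (u^2 - 2*u - 27) - (u + 1) = u^2 - 3*u - 28 is ≤ 0 throughout, so the area is a single integral of |u^2 - 3*u - 28|.
∫[2,3] (u^2 - 3*u - 28) du = -175/6; the area of that piece is 175/6.

175/6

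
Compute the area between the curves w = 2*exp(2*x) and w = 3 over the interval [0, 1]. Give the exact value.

-5 - 7*log(2)/2 + log(6)/2 + 5*log(3)/2 + exp(2)

The difference (2*exp(2*x)) - (3) = 2*exp(2*x) - 3 changes sign at x = -log(2)/2 + log(3)/2 inside [0, 1], so split the integral there.
∫[0,-log(2)/2 + log(3)/2] (2*exp(2*x) - 3) dx = log(2*sqrt(6)/9) + 1/2; the area of that piece is -1/2 + log(3*sqrt(6)/4).
∫[-log(2)/2 + log(3)/2,1] (2*exp(2*x) - 3) dx = -9/2 - 3*log(2)/2 + 3*log(3)/2 + exp(2).
Total area = (-1/2 + log(3*sqrt(6)/4)) + (-9/2 - 3*log(2)/2 + 3*log(3)/2 + exp(2)) = -5 - 7*log(2)/2 + log(6)/2 + 5*log(3)/2 + exp(2).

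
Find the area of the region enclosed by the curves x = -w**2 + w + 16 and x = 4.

Both boundary curves give x as a function of w, so integrate with respect to w. Setting them equal: -w**2 + w + 12 = 0, i.e. -(w - 4)*(w + 3) = 0, so they meet at w = -3, 4.
For w in [-3, 4], x = -w**2 + w + 16 is on the right; area = ∫[-3,4] (-w**2 + w + 12) dw = 343/6.

343/6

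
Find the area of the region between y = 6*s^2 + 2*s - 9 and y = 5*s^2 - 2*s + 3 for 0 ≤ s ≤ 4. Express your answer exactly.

The difference (6*s^2 + 2*s - 9) - (5*s^2 - 2*s + 3) = s^2 + 4*s - 12 changes sign at s = 2 inside [0, 4], so split the integral there.
∫[0,2] (s^2 + 4*s - 12) ds = -40/3; the area of that piece is 40/3.
∫[2,4] (s^2 + 4*s - 12) ds = 56/3.
Total area = 40/3 + 56/3 = 32.

32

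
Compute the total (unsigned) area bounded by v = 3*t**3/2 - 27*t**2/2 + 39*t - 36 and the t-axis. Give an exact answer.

3/4

The curve meets the t-axis where 3*t**3/2 - 27*t**2/2 + 39*t - 36 = 0, i.e. 3*(t - 4)*(t - 3)*(t - 2)/2 = 0, at t = 2, 3, 4.
On [2, 3] the curve lies above the axis; ∫[2,3] (3*t**3/2 - 27*t**2/2 + 39*t - 36) dt = 3/8, giving area 3/8.
On [3, 4] the curve lies below the axis; ∫[3,4] (3*t**3/2 - 27*t**2/2 + 39*t - 36) dt = -3/8, giving area 3/8.
Total area = 3/8 + 3/8 = 3/4.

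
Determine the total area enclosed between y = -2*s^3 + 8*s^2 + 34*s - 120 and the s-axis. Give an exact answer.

3901/6

The curve meets the s-axis where -2*s^3 + 8*s^2 + 34*s - 120 = 0, i.e. -2*(s - 5)*(s - 3)*(s + 4) = 0, at s = -4, 3, 5.
On [-4, 3] the curve lies below the axis; ∫[-4,3] (-2*s^3 + 8*s^2 + 34*s - 120) ds = -3773/6, giving area 3773/6.
On [3, 5] the curve lies above the axis; ∫[3,5] (-2*s^3 + 8*s^2 + 34*s - 120) ds = 64/3, giving area 64/3.
Total area = 3773/6 + 64/3 = 3901/6.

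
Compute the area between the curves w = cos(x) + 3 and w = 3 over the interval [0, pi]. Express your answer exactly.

The difference (cos(x) + 3) - (3) = cos(x) changes sign at x = pi/2 inside [0, pi], so split the integral there.
∫[0,pi/2] (cos(x)) dx = 1.
∫[pi/2,pi] (cos(x)) dx = -1; the area of that piece is 1.
Total area = 1 + 1 = 2.

2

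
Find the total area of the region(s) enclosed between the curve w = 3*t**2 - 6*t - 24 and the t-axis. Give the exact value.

108

The curve meets the t-axis where 3*t**2 - 6*t - 24 = 0, i.e. 3*(t - 4)*(t + 2) = 0, at t = -2, 4.
On [-2, 4] the curve lies below the axis; ∫[-2,4] (3*t**2 - 6*t - 24) dt = -108, giving area 108.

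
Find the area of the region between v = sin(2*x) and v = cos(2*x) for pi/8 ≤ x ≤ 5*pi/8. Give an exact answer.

On [pi/8, 5*pi/8], (sin(2*x)) - (cos(2*x)) = sin(2*x) - cos(2*x) is ≥ 0 throughout, so the area is a single integral of |sin(2*x) - cos(2*x)|.
∫[pi/8,5*pi/8] (sin(2*x) - cos(2*x)) dx = sqrt(2).

sqrt(2)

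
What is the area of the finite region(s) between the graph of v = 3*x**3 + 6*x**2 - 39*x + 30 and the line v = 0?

The curve meets the x-axis where 3*x**3 + 6*x**2 - 39*x + 30 = 0, i.e. 3*(x - 2)*(x - 1)*(x + 5) = 0, at x = -5, 1, 2.
On [-5, 1] the curve lies above the axis; ∫[-5,1] (3*x**3 + 6*x**2 - 39*x + 30) dx = 432, giving area 432.
On [1, 2] the curve lies below the axis; ∫[1,2] (3*x**3 + 6*x**2 - 39*x + 30) dx = -13/4, giving area 13/4.
Total area = 432 + 13/4 = 1741/4.

1741/4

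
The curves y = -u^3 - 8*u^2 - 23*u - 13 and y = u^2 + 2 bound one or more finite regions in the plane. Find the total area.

8

Set the curves equal: -u^3 - 8*u^2 - 23*u - 13 = u^2 + 2, so -u^3 - 9*u^2 - 23*u - 15 = 0, which factors as -(u + 1)*(u + 3)*(u + 5) = 0. The curves meet at u = -5, -3, -1.
On [-5, -3], y = u^2 + 2 is on top; that piece has area ∫[-5,-3] (-(-u^3 - 9*u^2 - 23*u - 15)) du = 4.
On [-3, -1], y = -u^3 - 8*u^2 - 23*u - 13 is on top; that piece has area ∫[-3,-1] (-u^3 - 9*u^2 - 23*u - 15) du = 4.
Total enclosed area = 4 + 4 = 8.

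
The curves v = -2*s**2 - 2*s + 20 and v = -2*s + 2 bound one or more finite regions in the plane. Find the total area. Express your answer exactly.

72

Set the curves equal: -2*s**2 - 2*s + 20 = -2*s + 2, so -2*s**2 + 18 = 0, which factors as -2*(s - 3)*(s + 3) = 0. The curves meet at s = -3, 3.
On [-3, 3], v = -2*s**2 - 2*s + 20 is on top; that piece has area ∫[-3,3] (-2*s**2 + 18) ds = 72.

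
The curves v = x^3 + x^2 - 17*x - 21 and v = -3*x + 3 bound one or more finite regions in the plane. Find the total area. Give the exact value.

Set the curves equal: x^3 + x^2 - 17*x - 21 = -3*x + 3, so x^3 + x^2 - 14*x - 24 = 0, which factors as (x - 4)*(x + 2)*(x + 3) = 0. The curves meet at x = -3, -2, 4.
On [-3, -2], v = x^3 + x^2 - 17*x - 21 is on top; that piece has area ∫[-3,-2] (x^3 + x^2 - 14*x - 24) dx = 13/12.
On [-2, 4], v = -3*x + 3 is on top; that piece has area ∫[-2,4] (-(x^3 + x^2 - 14*x - 24)) dx = 144.
Total enclosed area = 13/12 + 144 = 1741/12.

1741/12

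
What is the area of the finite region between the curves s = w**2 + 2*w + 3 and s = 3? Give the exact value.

Both boundary curves give s as a function of w, so integrate with respect to w. Setting them equal: w**2 + 2*w = 0, i.e. w*(w + 2) = 0, so they meet at w = -2, 0.
For w in [-2, 0], s = w**2 + 2*w + 3 is on the left; area = ∫[-2,0] (-(w**2 + 2*w)) dw = 4/3.

4/3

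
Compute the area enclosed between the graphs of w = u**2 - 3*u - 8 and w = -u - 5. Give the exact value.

32/3

Set the curves equal: u**2 - 3*u - 8 = -u - 5, so u**2 - 2*u - 3 = 0, which factors as (u - 3)*(u + 1) = 0. The curves meet at u = -1, 3.
On [-1, 3], w = -u - 5 is on top; that piece has area ∫[-1,3] (-(u**2 - 2*u - 3)) du = 32/3.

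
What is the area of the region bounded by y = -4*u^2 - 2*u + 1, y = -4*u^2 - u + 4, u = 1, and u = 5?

24

On [1, 5], (-4*u^2 - 2*u + 1) - (-4*u^2 - u + 4) = -u - 3 is ≤ 0 throughout, so the area is a single integral of |-u - 3|.
∫[1,5] (-u - 3) du = -24; the area of that piece is 24.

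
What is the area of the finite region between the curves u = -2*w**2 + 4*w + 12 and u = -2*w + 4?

Both boundary curves give u as a function of w, so integrate with respect to w. Setting them equal: -2*w**2 + 6*w + 8 = 0, i.e. -2*(w - 4)*(w + 1) = 0, so they meet at w = -1, 4.
For w in [-1, 4], u = -2*w**2 + 4*w + 12 is on the right; area = ∫[-1,4] (-2*w**2 + 6*w + 8) dw = 125/3.

125/3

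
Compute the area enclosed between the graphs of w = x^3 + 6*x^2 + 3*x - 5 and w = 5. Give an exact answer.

81/2

Set the curves equal: x^3 + 6*x^2 + 3*x - 5 = 5, so x^3 + 6*x^2 + 3*x - 10 = 0, which factors as (x - 1)*(x + 2)*(x + 5) = 0. The curves meet at x = -5, -2, 1.
On [-5, -2], w = x^3 + 6*x^2 + 3*x - 5 is on top; that piece has area ∫[-5,-2] (x^3 + 6*x^2 + 3*x - 10) dx = 81/4.
On [-2, 1], w = 5 is on top; that piece has area ∫[-2,1] (-(x^3 + 6*x^2 + 3*x - 10)) dx = 81/4.
Total enclosed area = 81/4 + 81/4 = 81/2.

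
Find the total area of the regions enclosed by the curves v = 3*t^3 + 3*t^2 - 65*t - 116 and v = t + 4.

3901/4

Set the curves equal: 3*t^3 + 3*t^2 - 65*t - 116 = t + 4, so 3*t^3 + 3*t^2 - 66*t - 120 = 0, which factors as 3*(t - 5)*(t + 2)*(t + 4) = 0. The curves meet at t = -4, -2, 5.
On [-4, -2], v = 3*t^3 + 3*t^2 - 65*t - 116 is on top; that piece has area ∫[-4,-2] (3*t^3 + 3*t^2 - 66*t - 120) dt = 32.
On [-2, 5], v = t + 4 is on top; that piece has area ∫[-2,5] (-(3*t^3 + 3*t^2 - 66*t - 120)) dt = 3773/4.
Total enclosed area = 32 + 3773/4 = 3901/4.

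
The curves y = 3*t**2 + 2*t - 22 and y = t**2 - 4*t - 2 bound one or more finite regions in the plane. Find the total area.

Set the curves equal: 3*t**2 + 2*t - 22 = t**2 - 4*t - 2, so 2*t**2 + 6*t - 20 = 0, which factors as 2*(t - 2)*(t + 5) = 0. The curves meet at t = -5, 2.
On [-5, 2], y = t**2 - 4*t - 2 is on top; that piece has area ∫[-5,2] (-(2*t**2 + 6*t - 20)) dt = 343/3.

343/3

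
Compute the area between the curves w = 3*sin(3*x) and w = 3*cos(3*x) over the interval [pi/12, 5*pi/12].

2*sqrt(2)

On [pi/12, 5*pi/12], (3*sin(3*x)) - (3*cos(3*x)) = 3*sin(3*x) - 3*cos(3*x) is ≥ 0 throughout, so the area is a single integral of |3*sin(3*x) - 3*cos(3*x)|.
∫[pi/12,5*pi/12] (3*sin(3*x) - 3*cos(3*x)) dx = 2*sqrt(2).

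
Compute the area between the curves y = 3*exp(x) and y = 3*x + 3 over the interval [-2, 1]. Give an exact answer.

-9/2 - 3*exp(-2) + 3*exp(1)

On [-2, 1], (3*exp(x)) - (3*x + 3) = -3*x + 3*exp(x) - 3 is ≥ 0 throughout, so the area is a single integral of |-3*x + 3*exp(x) - 3|.
∫[-2,1] (-3*x + 3*exp(x) - 3) dx = -9/2 - 3*exp(-2) + 3*exp(1).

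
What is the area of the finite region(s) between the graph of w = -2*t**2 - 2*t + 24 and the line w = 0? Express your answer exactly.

343/3

The curve meets the t-axis where -2*t**2 - 2*t + 24 = 0, i.e. -2*(t - 3)*(t + 4) = 0, at t = -4, 3.
On [-4, 3] the curve lies above the axis; ∫[-4,3] (-2*t**2 - 2*t + 24) dt = 343/3, giving area 343/3.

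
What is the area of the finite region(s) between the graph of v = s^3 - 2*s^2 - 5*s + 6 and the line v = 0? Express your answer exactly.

253/12

The curve meets the s-axis where s^3 - 2*s^2 - 5*s + 6 = 0, i.e. (s - 3)*(s - 1)*(s + 2) = 0, at s = -2, 1, 3.
On [-2, 1] the curve lies above the axis; ∫[-2,1] (s^3 - 2*s^2 - 5*s + 6) ds = 63/4, giving area 63/4.
On [1, 3] the curve lies below the axis; ∫[1,3] (s^3 - 2*s^2 - 5*s + 6) ds = -16/3, giving area 16/3.
Total area = 63/4 + 16/3 = 253/12.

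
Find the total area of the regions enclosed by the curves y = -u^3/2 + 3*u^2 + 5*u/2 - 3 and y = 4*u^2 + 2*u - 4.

37/24

Set the curves equal: -u^3/2 + 3*u^2 + 5*u/2 - 3 = 4*u^2 + 2*u - 4, so -u^3/2 - u^2 + u/2 + 1 = 0, which factors as -(u - 1)*(u + 1)*(u + 2)/2 = 0. The curves meet at u = -2, -1, 1.
On [-2, -1], y = 4*u^2 + 2*u - 4 is on top; that piece has area ∫[-2,-1] (-(-u^3/2 - u^2 + u/2 + 1)) du = 5/24.
On [-1, 1], y = -u^3/2 + 3*u^2 + 5*u/2 - 3 is on top; that piece has area ∫[-1,1] (-u^3/2 - u^2 + u/2 + 1) du = 4/3.
Total enclosed area = 5/24 + 4/3 = 37/24.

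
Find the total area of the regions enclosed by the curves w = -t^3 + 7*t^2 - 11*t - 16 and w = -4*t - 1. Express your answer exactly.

Set the curves equal: -t^3 + 7*t^2 - 11*t - 16 = -4*t - 1, so -t^3 + 7*t^2 - 7*t - 15 = 0, which factors as -(t - 5)*(t - 3)*(t + 1) = 0. The curves meet at t = -1, 3, 5.
On [-1, 3], w = -4*t - 1 is on top; that piece has area ∫[-1,3] (-(-t^3 + 7*t^2 - 7*t - 15)) dt = 128/3.
On [3, 5], w = -t^3 + 7*t^2 - 11*t - 16 is on top; that piece has area ∫[3,5] (-t^3 + 7*t^2 - 7*t - 15) dt = 20/3.
Total enclosed area = 128/3 + 20/3 = 148/3.

148/3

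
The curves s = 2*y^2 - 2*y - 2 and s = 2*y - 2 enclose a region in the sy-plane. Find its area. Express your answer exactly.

8/3

Both boundary curves give s as a function of y, so integrate with respect to y. Setting them equal: 2*y^2 - 4*y = 0, i.e. 2*y*(y - 2) = 0, so they meet at y = 0, 2.
For y in [0, 2], s = 2*y^2 - 2*y - 2 is on the left; area = ∫[0,2] (-(2*y^2 - 4*y)) dy = 8/3.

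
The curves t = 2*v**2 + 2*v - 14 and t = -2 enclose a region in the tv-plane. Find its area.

125/3

Both boundary curves give t as a function of v, so integrate with respect to v. Setting them equal: 2*v**2 + 2*v - 12 = 0, i.e. 2*(v - 2)*(v + 3) = 0, so they meet at v = -3, 2.
For v in [-3, 2], t = 2*v**2 + 2*v - 14 is on the left; area = ∫[-3,2] (-(2*v**2 + 2*v - 12)) dv = 125/3.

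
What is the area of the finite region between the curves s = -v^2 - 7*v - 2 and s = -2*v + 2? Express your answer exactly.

9/2

Both boundary curves give s as a function of v, so integrate with respect to v. Setting them equal: -v^2 - 5*v - 4 = 0, i.e. -(v + 1)*(v + 4) = 0, so they meet at v = -4, -1.
For v in [-4, -1], s = -v^2 - 7*v - 2 is on the right; area = ∫[-4,-1] (-v^2 - 5*v - 4) dv = 9/2.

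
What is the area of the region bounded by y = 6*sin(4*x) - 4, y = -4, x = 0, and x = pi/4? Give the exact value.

3

On [0, pi/4], (6*sin(4*x) - 4) - (-4) = 6*sin(4*x) is ≥ 0 throughout, so the area is a single integral of |6*sin(4*x)|.
∫[0,pi/4] (6*sin(4*x)) dx = 3.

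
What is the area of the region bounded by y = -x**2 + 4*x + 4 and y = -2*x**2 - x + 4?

Set the curves equal: -x**2 + 4*x + 4 = -2*x**2 - x + 4, so x**2 + 5*x = 0, which factors as x*(x + 5) = 0. The curves meet at x = -5, 0.
On [-5, 0], y = -2*x**2 - x + 4 is on top; that piece has area ∫[-5,0] (-(x**2 + 5*x)) dx = 125/6.

125/6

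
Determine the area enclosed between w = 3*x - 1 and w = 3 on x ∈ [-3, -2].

23/2

On [-3, -2], (3*x - 1) - (3) = 3*x - 4 is ≤ 0 throughout, so the area is a single integral of |3*x - 4|.
∫[-3,-2] (3*x - 4) dx = -23/2; the area of that piece is 23/2.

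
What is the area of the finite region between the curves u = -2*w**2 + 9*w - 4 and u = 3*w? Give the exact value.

Both boundary curves give u as a function of w, so integrate with respect to w. Setting them equal: -2*w**2 + 6*w - 4 = 0, i.e. -2*(w - 2)*(w - 1) = 0, so they meet at w = 1, 2.
For w in [1, 2], u = -2*w**2 + 9*w - 4 is on the right; area = ∫[1,2] (-2*w**2 + 6*w - 4) dw = 1/3.

1/3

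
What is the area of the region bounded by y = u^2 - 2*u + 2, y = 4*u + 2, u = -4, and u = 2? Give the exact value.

The difference (u^2 - 2*u + 2) - (4*u + 2) = u^2 - 6*u changes sign at u = 0 inside [-4, 2], so split the integral there.
∫[-4,0] (u^2 - 6*u) du = 208/3.
∫[0,2] (u^2 - 6*u) du = -28/3; the area of that piece is 28/3.
Total area = 208/3 + 28/3 = 236/3.

236/3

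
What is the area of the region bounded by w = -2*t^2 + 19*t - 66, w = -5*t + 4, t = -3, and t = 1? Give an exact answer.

1184/3

On [-3, 1], (-2*t^2 + 19*t - 66) - (-5*t + 4) = -2*t^2 + 24*t - 70 is ≤ 0 throughout, so the area is a single integral of |-2*t^2 + 24*t - 70|.
∫[-3,1] (-2*t^2 + 24*t - 70) dt = -1184/3; the area of that piece is 1184/3.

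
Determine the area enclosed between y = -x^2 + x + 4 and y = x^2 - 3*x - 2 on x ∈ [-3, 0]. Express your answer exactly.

74/3

The difference (-x^2 + x + 4) - (x^2 - 3*x - 2) = -2*x^2 + 4*x + 6 changes sign at x = -1 inside [-3, 0], so split the integral there.
∫[-3,-1] (-2*x^2 + 4*x + 6) dx = -64/3; the area of that piece is 64/3.
∫[-1,0] (-2*x^2 + 4*x + 6) dx = 10/3.
Total area = 64/3 + 10/3 = 74/3.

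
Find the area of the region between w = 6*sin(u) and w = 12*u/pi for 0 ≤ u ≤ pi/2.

6 - 3*pi/2

On [0, pi/2], (6*sin(u)) - (12*u/pi) = -12*u/pi + 6*sin(u) is ≥ 0 throughout, so the area is a single integral of |-12*u/pi + 6*sin(u)|.
∫[0,pi/2] (-12*u/pi + 6*sin(u)) du = 6 - 3*pi/2.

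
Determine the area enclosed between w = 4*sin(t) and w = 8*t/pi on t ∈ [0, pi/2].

4 - pi

On [0, pi/2], (4*sin(t)) - (8*t/pi) = -8*t/pi + 4*sin(t) is ≥ 0 throughout, so the area is a single integral of |-8*t/pi + 4*sin(t)|.
∫[0,pi/2] (-8*t/pi + 4*sin(t)) dt = 4 - pi.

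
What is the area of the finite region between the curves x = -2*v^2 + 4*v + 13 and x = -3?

Both boundary curves give x as a function of v, so integrate with respect to v. Setting them equal: -2*v^2 + 4*v + 16 = 0, i.e. -2*(v - 4)*(v + 2) = 0, so they meet at v = -2, 4.
For v in [-2, 4], x = -2*v^2 + 4*v + 13 is on the right; area = ∫[-2,4] (-2*v^2 + 4*v + 16) dv = 72.

72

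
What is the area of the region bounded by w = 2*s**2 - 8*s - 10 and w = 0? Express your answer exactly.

Set the curves equal: 2*s**2 - 8*s - 10 = 0, so 2*s**2 - 8*s - 10 = 0, which factors as 2*(s - 5)*(s + 1) = 0. The curves meet at s = -1, 5.
On [-1, 5], w = 0 is on top; that piece has area ∫[-1,5] (-(2*s**2 - 8*s - 10)) ds = 72.

72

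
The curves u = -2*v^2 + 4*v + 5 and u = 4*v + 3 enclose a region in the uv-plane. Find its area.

8/3

Both boundary curves give u as a function of v, so integrate with respect to v. Setting them equal: -2*v^2 + 2 = 0, i.e. -2*(v - 1)*(v + 1) = 0, so they meet at v = -1, 1.
For v in [-1, 1], u = -2*v^2 + 4*v + 5 is on the right; area = ∫[-1,1] (-2*v^2 + 2) dv = 8/3.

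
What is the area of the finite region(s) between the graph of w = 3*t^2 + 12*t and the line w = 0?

The curve meets the t-axis where 3*t^2 + 12*t = 0, i.e. 3*t*(t + 4) = 0, at t = -4, 0.
On [-4, 0] the curve lies below the axis; ∫[-4,0] (3*t^2 + 12*t) dt = -32, giving area 32.

32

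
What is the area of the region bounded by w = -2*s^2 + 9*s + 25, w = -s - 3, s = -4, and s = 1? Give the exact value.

The difference (-2*s^2 + 9*s + 25) - (-s - 3) = -2*s^2 + 10*s + 28 changes sign at s = -2 inside [-4, 1], so split the integral there.
∫[-4,-2] (-2*s^2 + 10*s + 28) ds = -124/3; the area of that piece is 124/3.
∫[-2,1] (-2*s^2 + 10*s + 28) ds = 63.
Total area = 124/3 + 63 = 313/3.

313/3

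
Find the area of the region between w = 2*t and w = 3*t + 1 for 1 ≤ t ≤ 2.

5/2

On [1, 2], (2*t) - (3*t + 1) = -t - 1 is ≤ 0 throughout, so the area is a single integral of |-t - 1|.
∫[1,2] (-t - 1) dt = -5/2; the area of that piece is 5/2.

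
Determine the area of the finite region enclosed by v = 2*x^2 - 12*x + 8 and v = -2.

64/3

Set the curves equal: 2*x^2 - 12*x + 8 = -2, so 2*x^2 - 12*x + 10 = 0, which factors as 2*(x - 5)*(x - 1) = 0. The curves meet at x = 1, 5.
On [1, 5], v = -2 is on top; that piece has area ∫[1,5] (-(2*x^2 - 12*x + 10)) dx = 64/3.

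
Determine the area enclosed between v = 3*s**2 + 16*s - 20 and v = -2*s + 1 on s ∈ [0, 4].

The difference (3*s**2 + 16*s - 20) - (-2*s + 1) = 3*s**2 + 18*s - 21 changes sign at s = 1 inside [0, 4], so split the integral there.
∫[0,1] (3*s**2 + 18*s - 21) ds = -11; the area of that piece is 11.
∫[1,4] (3*s**2 + 18*s - 21) ds = 135.
Total area = 11 + 135 = 146.

146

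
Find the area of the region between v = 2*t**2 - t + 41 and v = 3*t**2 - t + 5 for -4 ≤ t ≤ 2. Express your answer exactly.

On [-4, 2], (2*t**2 - t + 41) - (3*t**2 - t + 5) = -t**2 + 36 is ≥ 0 throughout, so the area is a single integral of |-t**2 + 36|.
∫[-4,2] (-t**2 + 36) dt = 192.

192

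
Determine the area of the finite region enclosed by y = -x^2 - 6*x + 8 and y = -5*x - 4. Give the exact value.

343/6

Set the curves equal: -x^2 - 6*x + 8 = -5*x - 4, so -x^2 - x + 12 = 0, which factors as -(x - 3)*(x + 4) = 0. The curves meet at x = -4, 3.
On [-4, 3], y = -x^2 - 6*x + 8 is on top; that piece has area ∫[-4,3] (-x^2 - x + 12) dx = 343/6.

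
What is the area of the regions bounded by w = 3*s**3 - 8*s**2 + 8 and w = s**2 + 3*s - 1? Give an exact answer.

24

Set the curves equal: 3*s**3 - 8*s**2 + 8 = s**2 + 3*s - 1, so 3*s**3 - 9*s**2 - 3*s + 9 = 0, which factors as 3*(s - 3)*(s - 1)*(s + 1) = 0. The curves meet at s = -1, 1, 3.
On [-1, 1], w = 3*s**3 - 8*s**2 + 8 is on top; that piece has area ∫[-1,1] (3*s**3 - 9*s**2 - 3*s + 9) ds = 12.
On [1, 3], w = s**2 + 3*s - 1 is on top; that piece has area ∫[1,3] (-(3*s**3 - 9*s**2 - 3*s + 9)) ds = 12.
Total enclosed area = 12 + 12 = 24.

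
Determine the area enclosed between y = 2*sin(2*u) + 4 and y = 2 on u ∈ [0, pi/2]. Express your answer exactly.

On [0, pi/2], (2*sin(2*u) + 4) - (2) = 2*sin(2*u) + 2 is ≥ 0 throughout, so the area is a single integral of |2*sin(2*u) + 2|.
∫[0,pi/2] (2*sin(2*u) + 2) du = 2 + pi.

2 + pi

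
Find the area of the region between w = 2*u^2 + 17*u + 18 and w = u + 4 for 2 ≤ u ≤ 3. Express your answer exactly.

200/3

On [2, 3], (2*u^2 + 17*u + 18) - (u + 4) = 2*u^2 + 16*u + 14 is ≥ 0 throughout, so the area is a single integral of |2*u^2 + 16*u + 14|.
∫[2,3] (2*u^2 + 16*u + 14) du = 200/3.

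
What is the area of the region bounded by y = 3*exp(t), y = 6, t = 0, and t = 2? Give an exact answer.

The difference (3*exp(t)) - (6) = 3*exp(t) - 6 changes sign at t = log(2) inside [0, 2], so split the integral there.
∫[0,log(2)] (3*exp(t) - 6) dt = 3 - log(64); the area of that piece is -3 + log(64).
∫[log(2),2] (3*exp(t) - 6) dt = -18 + 6*log(2) + 3*exp(2).
Total area = (-3 + log(64)) + (-18 + 6*log(2) + 3*exp(2)) = -21 + 12*log(2) + 3*exp(2).

-21 + 12*log(2) + 3*exp(2)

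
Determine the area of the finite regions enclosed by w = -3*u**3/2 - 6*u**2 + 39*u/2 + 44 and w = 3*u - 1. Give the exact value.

863/4

Set the curves equal: -3*u**3/2 - 6*u**2 + 39*u/2 + 44 = 3*u - 1, so -3*u**3/2 - 6*u**2 + 33*u/2 + 45 = 0, which factors as -3*(u - 3)*(u + 2)*(u + 5)/2 = 0. The curves meet at u = -5, -2, 3.
On [-5, -2], w = 3*u - 1 is on top; that piece has area ∫[-5,-2] (-(-3*u**3/2 - 6*u**2 + 33*u/2 + 45)) du = 351/8.
On [-2, 3], w = -3*u**3/2 - 6*u**2 + 39*u/2 + 44 is on top; that piece has area ∫[-2,3] (-3*u**3/2 - 6*u**2 + 33*u/2 + 45) du = 1375/8.
Total enclosed area = 351/8 + 1375/8 = 863/4.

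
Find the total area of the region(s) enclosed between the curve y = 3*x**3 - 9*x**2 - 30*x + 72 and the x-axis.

The curve meets the x-axis where 3*x**3 - 9*x**2 - 30*x + 72 = 0, i.e. 3*(x - 4)*(x - 2)*(x + 3) = 0, at x = -3, 2, 4.
On [-3, 2] the curve lies above the axis; ∫[-3,2] (3*x**3 - 9*x**2 - 30*x + 72) dx = 1125/4, giving area 1125/4.
On [2, 4] the curve lies below the axis; ∫[2,4] (3*x**3 - 9*x**2 - 30*x + 72) dx = -24, giving area 24.
Total area = 1125/4 + 24 = 1221/4.

1221/4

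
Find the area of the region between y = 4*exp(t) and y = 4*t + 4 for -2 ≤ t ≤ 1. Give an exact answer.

On [-2, 1], (4*exp(t)) - (4*t + 4) = -4*t + 4*exp(t) - 4 is ≥ 0 throughout, so the area is a single integral of |-4*t + 4*exp(t) - 4|.
∫[-2,1] (-4*t + 4*exp(t) - 4) dt = -6 - 4*exp(-2) + 4*exp(1).

-6 - 4*exp(-2) + 4*exp(1)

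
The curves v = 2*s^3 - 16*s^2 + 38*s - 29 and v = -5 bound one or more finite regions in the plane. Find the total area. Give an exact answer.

Set the curves equal: 2*s^3 - 16*s^2 + 38*s - 29 = -5, so 2*s^3 - 16*s^2 + 38*s - 24 = 0, which factors as 2*(s - 4)*(s - 3)*(s - 1) = 0. The curves meet at s = 1, 3, 4.
On [1, 3], v = 2*s^3 - 16*s^2 + 38*s - 29 is on top; that piece has area ∫[1,3] (2*s^3 - 16*s^2 + 38*s - 24) ds = 16/3.
On [3, 4], v = -5 is on top; that piece has area ∫[3,4] (-(2*s^3 - 16*s^2 + 38*s - 24)) ds = 5/6.
Total enclosed area = 16/3 + 5/6 = 37/6.

37/6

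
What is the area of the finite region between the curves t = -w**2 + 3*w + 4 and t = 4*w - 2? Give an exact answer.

125/6

Both boundary curves give t as a function of w, so integrate with respect to w. Setting them equal: -w**2 - w + 6 = 0, i.e. -(w - 2)*(w + 3) = 0, so they meet at w = -3, 2.
For w in [-3, 2], t = -w**2 + 3*w + 4 is on the right; area = ∫[-3,2] (-w**2 - w + 6) dw = 125/6.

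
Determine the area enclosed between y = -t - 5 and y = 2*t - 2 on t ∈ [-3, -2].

On [-3, -2], (-t - 5) - (2*t - 2) = -3*t - 3 is ≥ 0 throughout, so the area is a single integral of |-3*t - 3|.
∫[-3,-2] (-3*t - 3) dt = 9/2.

9/2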